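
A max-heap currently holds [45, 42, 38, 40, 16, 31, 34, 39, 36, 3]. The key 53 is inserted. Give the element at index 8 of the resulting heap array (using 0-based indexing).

append 53 at index 10 → [45, 42, 38, 40, 16, 31, 34, 39, 36, 3, 53]
53 > parent 16 at index 4, swap → [45, 42, 38, 40, 53, 31, 34, 39, 36, 3, 16]
53 > parent 42 at index 1, swap → [45, 53, 38, 40, 42, 31, 34, 39, 36, 3, 16]
53 > parent 45 at index 0, swap → [53, 45, 38, 40, 42, 31, 34, 39, 36, 3, 16]
resulting array: [53, 45, 38, 40, 42, 31, 34, 39, 36, 3, 16]

36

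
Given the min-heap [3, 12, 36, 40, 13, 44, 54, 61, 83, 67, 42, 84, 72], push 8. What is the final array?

[3, 12, 8, 40, 13, 44, 36, 61, 83, 67, 42, 84, 72, 54]

append 8 at index 13 → [3, 12, 36, 40, 13, 44, 54, 61, 83, 67, 42, 84, 72, 8]
8 < parent 54 at index 6, swap → [3, 12, 36, 40, 13, 44, 8, 61, 83, 67, 42, 84, 72, 54]
8 < parent 36 at index 2, swap → [3, 12, 8, 40, 13, 44, 36, 61, 83, 67, 42, 84, 72, 54]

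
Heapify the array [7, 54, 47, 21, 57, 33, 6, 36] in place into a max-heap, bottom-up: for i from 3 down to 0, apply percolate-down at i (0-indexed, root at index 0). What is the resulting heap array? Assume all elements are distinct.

sift down from index 3:
  21 vs only child 36 at index 7, swap → [7, 54, 47, 36, 57, 33, 6, 21]
sift down from index 2: already satisfies heap property
sift down from index 1:
  54 vs larger child 57 at index 4, swap → [7, 57, 47, 36, 54, 33, 6, 21]
sift down from index 0:
  7 vs larger child 57 at index 1, swap → [57, 7, 47, 36, 54, 33, 6, 21]
  7 vs larger child 54 at index 4, swap → [57, 54, 47, 36, 7, 33, 6, 21]

[57, 54, 47, 36, 7, 33, 6, 21]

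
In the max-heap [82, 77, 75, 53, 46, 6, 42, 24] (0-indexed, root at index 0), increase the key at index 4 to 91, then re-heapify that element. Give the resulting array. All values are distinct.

set index 4 from 46 to 91 → [82, 77, 75, 53, 91, 6, 42, 24]
91 > parent 77 at index 1, swap → [82, 91, 75, 53, 77, 6, 42, 24]
91 > parent 82 at index 0, swap → [91, 82, 75, 53, 77, 6, 42, 24]

[91, 82, 75, 53, 77, 6, 42, 24]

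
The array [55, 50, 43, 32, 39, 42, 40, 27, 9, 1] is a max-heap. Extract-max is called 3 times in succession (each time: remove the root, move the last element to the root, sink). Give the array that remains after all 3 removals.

[42, 39, 40, 32, 1, 9, 27]

extract-max #1 returns 55:
  remove root 55; move last element 1 to root → [1, 50, 43, 32, 39, 42, 40, 27, 9]
  1 vs larger child 50 at index 1, swap → [50, 1, 43, 32, 39, 42, 40, 27, 9]
  1 vs larger child 39 at index 4, swap → [50, 39, 43, 32, 1, 42, 40, 27, 9]
extract-max #2 returns 50:
  remove root 50; move last element 9 to root → [9, 39, 43, 32, 1, 42, 40, 27]
  9 vs larger child 43 at index 2, swap → [43, 39, 9, 32, 1, 42, 40, 27]
  9 vs larger child 42 at index 5, swap → [43, 39, 42, 32, 1, 9, 40, 27]
extract-max #3 returns 43:
  remove root 43; move last element 27 to root → [27, 39, 42, 32, 1, 9, 40]
  27 vs larger child 42 at index 2, swap → [42, 39, 27, 32, 1, 9, 40]
  27 vs larger child 40 at index 6, swap → [42, 39, 40, 32, 1, 9, 27]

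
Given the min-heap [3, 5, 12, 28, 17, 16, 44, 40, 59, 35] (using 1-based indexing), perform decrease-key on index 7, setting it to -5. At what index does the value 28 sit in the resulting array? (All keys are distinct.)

set index 7 from 44 to -5 → [3, 5, 12, 28, 17, 16, -5, 40, 59, 35]
-5 < parent 12 at index 3, swap → [3, 5, -5, 28, 17, 16, 12, 40, 59, 35]
-5 < parent 3 at index 1, swap → [-5, 5, 3, 28, 17, 16, 12, 40, 59, 35]
resulting array: [-5, 5, 3, 28, 17, 16, 12, 40, 59, 35]

4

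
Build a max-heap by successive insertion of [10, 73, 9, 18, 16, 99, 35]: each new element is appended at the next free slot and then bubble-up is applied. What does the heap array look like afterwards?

Insert 10:
  append 10 at index 0 → [10] (no swap needed)
Insert 73:
  append 73 at index 1 → [10, 73]
  73 > parent 10 at index 0, swap → [73, 10]
Insert 9:
  append 9 at index 2 → [73, 10, 9] (no swap needed)
Insert 18:
  append 18 at index 3 → [73, 10, 9, 18]
  18 > parent 10 at index 1, swap → [73, 18, 9, 10]
Insert 16:
  append 16 at index 4 → [73, 18, 9, 10, 16] (no swap needed)
Insert 99:
  append 99 at index 5 → [73, 18, 9, 10, 16, 99]
  99 > parent 9 at index 2, swap → [73, 18, 99, 10, 16, 9]
  99 > parent 73 at index 0, swap → [99, 18, 73, 10, 16, 9]
Insert 35:
  append 35 at index 6 → [99, 18, 73, 10, 16, 9, 35] (no swap needed)

[99, 18, 73, 10, 16, 9, 35]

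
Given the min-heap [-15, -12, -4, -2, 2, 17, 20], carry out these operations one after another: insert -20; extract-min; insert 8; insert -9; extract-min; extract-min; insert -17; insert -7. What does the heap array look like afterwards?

insert -20:
  append -20 at index 7 → [-15, -12, -4, -2, 2, 17, 20, -20]
  -20 < parent -2 at index 3, swap → [-15, -12, -4, -20, 2, 17, 20, -2]
  -20 < parent -12 at index 1, swap → [-15, -20, -4, -12, 2, 17, 20, -2]
  -20 < parent -15 at index 0, swap → [-20, -15, -4, -12, 2, 17, 20, -2]
extract-min → returns -20:
  remove root -20; move last element -2 to root → [-2, -15, -4, -12, 2, 17, 20]
  -2 vs smaller child -15 at index 1, swap → [-15, -2, -4, -12, 2, 17, 20]
  -2 vs smaller child -12 at index 3, swap → [-15, -12, -4, -2, 2, 17, 20]
insert 8:
  append 8 at index 7 → [-15, -12, -4, -2, 2, 17, 20, 8] (no swap needed)
insert -9:
  append -9 at index 8 → [-15, -12, -4, -2, 2, 17, 20, 8, -9]
  -9 < parent -2 at index 3, swap → [-15, -12, -4, -9, 2, 17, 20, 8, -2]
extract-min → returns -15:
  remove root -15; move last element -2 to root → [-2, -12, -4, -9, 2, 17, 20, 8]
  -2 vs smaller child -12 at index 1, swap → [-12, -2, -4, -9, 2, 17, 20, 8]
  -2 vs smaller child -9 at index 3, swap → [-12, -9, -4, -2, 2, 17, 20, 8]
extract-min → returns -12:
  remove root -12; move last element 8 to root → [8, -9, -4, -2, 2, 17, 20]
  8 vs smaller child -9 at index 1, swap → [-9, 8, -4, -2, 2, 17, 20]
  8 vs smaller child -2 at index 3, swap → [-9, -2, -4, 8, 2, 17, 20]
insert -17:
  append -17 at index 7 → [-9, -2, -4, 8, 2, 17, 20, -17]
  -17 < parent 8 at index 3, swap → [-9, -2, -4, -17, 2, 17, 20, 8]
  -17 < parent -2 at index 1, swap → [-9, -17, -4, -2, 2, 17, 20, 8]
  -17 < parent -9 at index 0, swap → [-17, -9, -4, -2, 2, 17, 20, 8]
insert -7:
  append -7 at index 8 → [-17, -9, -4, -2, 2, 17, 20, 8, -7]
  -7 < parent -2 at index 3, swap → [-17, -9, -4, -7, 2, 17, 20, 8, -2]

[-17, -9, -4, -7, 2, 17, 20, 8, -2]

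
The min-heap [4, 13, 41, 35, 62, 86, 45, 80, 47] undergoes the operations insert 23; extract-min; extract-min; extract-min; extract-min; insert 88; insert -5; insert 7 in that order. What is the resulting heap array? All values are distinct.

insert 23:
  append 23 at index 9 → [4, 13, 41, 35, 62, 86, 45, 80, 47, 23]
  23 < parent 62 at index 4, swap → [4, 13, 41, 35, 23, 86, 45, 80, 47, 62]
extract-min → returns 4:
  remove root 4; move last element 62 to root → [62, 13, 41, 35, 23, 86, 45, 80, 47]
  62 vs smaller child 13 at index 1, swap → [13, 62, 41, 35, 23, 86, 45, 80, 47]
  62 vs smaller child 23 at index 4, swap → [13, 23, 41, 35, 62, 86, 45, 80, 47]
extract-min → returns 13:
  remove root 13; move last element 47 to root → [47, 23, 41, 35, 62, 86, 45, 80]
  47 vs smaller child 23 at index 1, swap → [23, 47, 41, 35, 62, 86, 45, 80]
  47 vs smaller child 35 at index 3, swap → [23, 35, 41, 47, 62, 86, 45, 80]
extract-min → returns 23:
  remove root 23; move last element 80 to root → [80, 35, 41, 47, 62, 86, 45]
  80 vs smaller child 35 at index 1, swap → [35, 80, 41, 47, 62, 86, 45]
  80 vs smaller child 47 at index 3, swap → [35, 47, 41, 80, 62, 86, 45]
extract-min → returns 35:
  remove root 35; move last element 45 to root → [45, 47, 41, 80, 62, 86]
  45 vs smaller child 41 at index 2, swap → [41, 47, 45, 80, 62, 86]
insert 88:
  append 88 at index 6 → [41, 47, 45, 80, 62, 86, 88] (no swap needed)
insert -5:
  append -5 at index 7 → [41, 47, 45, 80, 62, 86, 88, -5]
  -5 < parent 80 at index 3, swap → [41, 47, 45, -5, 62, 86, 88, 80]
  -5 < parent 47 at index 1, swap → [41, -5, 45, 47, 62, 86, 88, 80]
  -5 < parent 41 at index 0, swap → [-5, 41, 45, 47, 62, 86, 88, 80]
insert 7:
  append 7 at index 8 → [-5, 41, 45, 47, 62, 86, 88, 80, 7]
  7 < parent 47 at index 3, swap → [-5, 41, 45, 7, 62, 86, 88, 80, 47]
  7 < parent 41 at index 1, swap → [-5, 7, 45, 41, 62, 86, 88, 80, 47]

[-5, 7, 45, 41, 62, 86, 88, 80, 47]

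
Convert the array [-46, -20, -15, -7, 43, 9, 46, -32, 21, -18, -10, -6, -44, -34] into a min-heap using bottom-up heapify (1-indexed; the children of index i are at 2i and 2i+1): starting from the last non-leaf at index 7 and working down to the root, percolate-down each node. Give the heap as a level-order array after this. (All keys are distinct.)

[-46, -32, -44, -20, -18, -15, -34, -7, 21, 43, -10, -6, 9, 46]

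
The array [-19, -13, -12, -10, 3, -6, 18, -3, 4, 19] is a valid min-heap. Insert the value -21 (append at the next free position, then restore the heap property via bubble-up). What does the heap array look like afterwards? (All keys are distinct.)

append -21 at index 10 → [-19, -13, -12, -10, 3, -6, 18, -3, 4, 19, -21]
-21 < parent 3 at index 4, swap → [-19, -13, -12, -10, -21, -6, 18, -3, 4, 19, 3]
-21 < parent -13 at index 1, swap → [-19, -21, -12, -10, -13, -6, 18, -3, 4, 19, 3]
-21 < parent -19 at index 0, swap → [-21, -19, -12, -10, -13, -6, 18, -3, 4, 19, 3]

[-21, -19, -12, -10, -13, -6, 18, -3, 4, 19, 3]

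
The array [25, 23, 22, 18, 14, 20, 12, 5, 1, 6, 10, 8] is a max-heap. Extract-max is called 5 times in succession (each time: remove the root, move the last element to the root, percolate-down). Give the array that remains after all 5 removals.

[14, 8, 12, 5, 1, 10, 6]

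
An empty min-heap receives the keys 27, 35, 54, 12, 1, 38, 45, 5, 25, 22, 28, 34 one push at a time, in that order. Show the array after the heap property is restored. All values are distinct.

[1, 5, 34, 12, 22, 38, 45, 35, 25, 27, 28, 54]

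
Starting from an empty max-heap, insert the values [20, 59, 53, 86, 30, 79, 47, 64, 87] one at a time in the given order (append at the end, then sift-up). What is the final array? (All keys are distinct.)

[87, 86, 79, 64, 30, 53, 47, 20, 59]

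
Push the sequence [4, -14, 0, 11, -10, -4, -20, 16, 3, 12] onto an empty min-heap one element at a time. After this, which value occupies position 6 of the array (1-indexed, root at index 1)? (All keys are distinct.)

Insert 4:
  append 4 at index 1 → [4] (no swap needed)
Insert -14:
  append -14 at index 2 → [4, -14]
  -14 < parent 4 at index 1, swap → [-14, 4]
Insert 0:
  append 0 at index 3 → [-14, 4, 0] (no swap needed)
Insert 11:
  append 11 at index 4 → [-14, 4, 0, 11] (no swap needed)
Insert -10:
  append -10 at index 5 → [-14, 4, 0, 11, -10]
  -10 < parent 4 at index 2, swap → [-14, -10, 0, 11, 4]
Insert -4:
  append -4 at index 6 → [-14, -10, 0, 11, 4, -4]
  -4 < parent 0 at index 3, swap → [-14, -10, -4, 11, 4, 0]
Insert -20:
  append -20 at index 7 → [-14, -10, -4, 11, 4, 0, -20]
  -20 < parent -4 at index 3, swap → [-14, -10, -20, 11, 4, 0, -4]
  -20 < parent -14 at index 1, swap → [-20, -10, -14, 11, 4, 0, -4]
Insert 16:
  append 16 at index 8 → [-20, -10, -14, 11, 4, 0, -4, 16] (no swap needed)
Insert 3:
  append 3 at index 9 → [-20, -10, -14, 11, 4, 0, -4, 16, 3]
  3 < parent 11 at index 4, swap → [-20, -10, -14, 3, 4, 0, -4, 16, 11]
Insert 12:
  append 12 at index 10 → [-20, -10, -14, 3, 4, 0, -4, 16, 11, 12] (no swap needed)
resulting array: [-20, -10, -14, 3, 4, 0, -4, 16, 11, 12]

0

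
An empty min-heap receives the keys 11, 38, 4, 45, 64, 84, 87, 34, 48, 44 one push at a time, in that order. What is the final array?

Insert 11:
  append 11 at index 0 → [11] (no swap needed)
Insert 38:
  append 38 at index 1 → [11, 38] (no swap needed)
Insert 4:
  append 4 at index 2 → [11, 38, 4]
  4 < parent 11 at index 0, swap → [4, 38, 11]
Insert 45:
  append 45 at index 3 → [4, 38, 11, 45] (no swap needed)
Insert 64:
  append 64 at index 4 → [4, 38, 11, 45, 64] (no swap needed)
Insert 84:
  append 84 at index 5 → [4, 38, 11, 45, 64, 84] (no swap needed)
Insert 87:
  append 87 at index 6 → [4, 38, 11, 45, 64, 84, 87] (no swap needed)
Insert 34:
  append 34 at index 7 → [4, 38, 11, 45, 64, 84, 87, 34]
  34 < parent 45 at index 3, swap → [4, 38, 11, 34, 64, 84, 87, 45]
  34 < parent 38 at index 1, swap → [4, 34, 11, 38, 64, 84, 87, 45]
Insert 48:
  append 48 at index 8 → [4, 34, 11, 38, 64, 84, 87, 45, 48] (no swap needed)
Insert 44:
  append 44 at index 9 → [4, 34, 11, 38, 64, 84, 87, 45, 48, 44]
  44 < parent 64 at index 4, swap → [4, 34, 11, 38, 44, 84, 87, 45, 48, 64]

[4, 34, 11, 38, 44, 84, 87, 45, 48, 64]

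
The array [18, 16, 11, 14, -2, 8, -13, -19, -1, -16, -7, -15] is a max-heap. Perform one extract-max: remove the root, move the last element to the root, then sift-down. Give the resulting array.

[16, 14, 11, -1, -2, 8, -13, -19, -15, -16, -7]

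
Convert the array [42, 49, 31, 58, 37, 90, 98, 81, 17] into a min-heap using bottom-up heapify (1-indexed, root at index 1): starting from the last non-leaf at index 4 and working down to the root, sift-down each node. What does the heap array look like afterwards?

[17, 37, 31, 49, 42, 90, 98, 81, 58]

sift down from index 4:
  58 vs smaller child 17 at index 9, swap → [42, 49, 31, 17, 37, 90, 98, 81, 58]
sift down from index 3: already satisfies heap property
sift down from index 2:
  49 vs smaller child 17 at index 4, swap → [42, 17, 31, 49, 37, 90, 98, 81, 58]
sift down from index 1:
  42 vs smaller child 17 at index 2, swap → [17, 42, 31, 49, 37, 90, 98, 81, 58]
  42 vs smaller child 37 at index 5, swap → [17, 37, 31, 49, 42, 90, 98, 81, 58]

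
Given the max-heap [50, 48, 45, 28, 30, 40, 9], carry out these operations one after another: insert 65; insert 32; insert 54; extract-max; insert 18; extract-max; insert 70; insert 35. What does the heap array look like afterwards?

[70, 50, 45, 32, 48, 40, 9, 28, 18, 30, 35]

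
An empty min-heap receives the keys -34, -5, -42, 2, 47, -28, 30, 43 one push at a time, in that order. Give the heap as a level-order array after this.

Insert -34:
  append -34 at index 0 → [-34] (no swap needed)
Insert -5:
  append -5 at index 1 → [-34, -5] (no swap needed)
Insert -42:
  append -42 at index 2 → [-34, -5, -42]
  -42 < parent -34 at index 0, swap → [-42, -5, -34]
Insert 2:
  append 2 at index 3 → [-42, -5, -34, 2] (no swap needed)
Insert 47:
  append 47 at index 4 → [-42, -5, -34, 2, 47] (no swap needed)
Insert -28:
  append -28 at index 5 → [-42, -5, -34, 2, 47, -28] (no swap needed)
Insert 30:
  append 30 at index 6 → [-42, -5, -34, 2, 47, -28, 30] (no swap needed)
Insert 43:
  append 43 at index 7 → [-42, -5, -34, 2, 47, -28, 30, 43] (no swap needed)

[-42, -5, -34, 2, 47, -28, 30, 43]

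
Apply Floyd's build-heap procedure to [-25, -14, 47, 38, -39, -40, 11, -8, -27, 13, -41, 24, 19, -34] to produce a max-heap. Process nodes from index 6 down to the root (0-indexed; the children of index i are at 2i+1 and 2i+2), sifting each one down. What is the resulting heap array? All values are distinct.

sift down from index 6: already satisfies heap property
sift down from index 5:
  -40 vs larger child 24 at index 11, swap → [-25, -14, 47, 38, -39, 24, 11, -8, -27, 13, -41, -40, 19, -34]
sift down from index 4:
  -39 vs larger child 13 at index 9, swap → [-25, -14, 47, 38, 13, 24, 11, -8, -27, -39, -41, -40, 19, -34]
sift down from index 3: already satisfies heap property
sift down from index 2: already satisfies heap property
sift down from index 1:
  -14 vs larger child 38 at index 3, swap → [-25, 38, 47, -14, 13, 24, 11, -8, -27, -39, -41, -40, 19, -34]
  -14 vs larger child -8 at index 7, swap → [-25, 38, 47, -8, 13, 24, 11, -14, -27, -39, -41, -40, 19, -34]
sift down from index 0:
  -25 vs larger child 47 at index 2, swap → [47, 38, -25, -8, 13, 24, 11, -14, -27, -39, -41, -40, 19, -34]
  -25 vs larger child 24 at index 5, swap → [47, 38, 24, -8, 13, -25, 11, -14, -27, -39, -41, -40, 19, -34]
  -25 vs larger child 19 at index 12, swap → [47, 38, 24, -8, 13, 19, 11, -14, -27, -39, -41, -40, -25, -34]

[47, 38, 24, -8, 13, 19, 11, -14, -27, -39, -41, -40, -25, -34]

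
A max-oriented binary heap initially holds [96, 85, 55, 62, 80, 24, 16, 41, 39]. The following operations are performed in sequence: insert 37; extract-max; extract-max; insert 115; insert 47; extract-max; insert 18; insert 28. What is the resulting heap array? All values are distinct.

[80, 62, 55, 41, 47, 24, 16, 39, 37, 18, 28]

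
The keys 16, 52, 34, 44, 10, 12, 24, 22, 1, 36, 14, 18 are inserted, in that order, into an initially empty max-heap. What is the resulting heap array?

[52, 44, 34, 22, 36, 18, 24, 16, 1, 10, 14, 12]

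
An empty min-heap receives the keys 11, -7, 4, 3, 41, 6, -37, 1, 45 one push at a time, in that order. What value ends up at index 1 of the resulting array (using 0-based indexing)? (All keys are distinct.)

1

Insert 11:
  append 11 at index 0 → [11] (no swap needed)
Insert -7:
  append -7 at index 1 → [11, -7]
  -7 < parent 11 at index 0, swap → [-7, 11]
Insert 4:
  append 4 at index 2 → [-7, 11, 4] (no swap needed)
Insert 3:
  append 3 at index 3 → [-7, 11, 4, 3]
  3 < parent 11 at index 1, swap → [-7, 3, 4, 11]
Insert 41:
  append 41 at index 4 → [-7, 3, 4, 11, 41] (no swap needed)
Insert 6:
  append 6 at index 5 → [-7, 3, 4, 11, 41, 6] (no swap needed)
Insert -37:
  append -37 at index 6 → [-7, 3, 4, 11, 41, 6, -37]
  -37 < parent 4 at index 2, swap → [-7, 3, -37, 11, 41, 6, 4]
  -37 < parent -7 at index 0, swap → [-37, 3, -7, 11, 41, 6, 4]
Insert 1:
  append 1 at index 7 → [-37, 3, -7, 11, 41, 6, 4, 1]
  1 < parent 11 at index 3, swap → [-37, 3, -7, 1, 41, 6, 4, 11]
  1 < parent 3 at index 1, swap → [-37, 1, -7, 3, 41, 6, 4, 11]
Insert 45:
  append 45 at index 8 → [-37, 1, -7, 3, 41, 6, 4, 11, 45] (no swap needed)
resulting array: [-37, 1, -7, 3, 41, 6, 4, 11, 45]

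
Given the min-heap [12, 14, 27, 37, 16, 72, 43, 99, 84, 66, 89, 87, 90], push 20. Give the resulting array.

append 20 at index 13 → [12, 14, 27, 37, 16, 72, 43, 99, 84, 66, 89, 87, 90, 20]
20 < parent 43 at index 6, swap → [12, 14, 27, 37, 16, 72, 20, 99, 84, 66, 89, 87, 90, 43]
20 < parent 27 at index 2, swap → [12, 14, 20, 37, 16, 72, 27, 99, 84, 66, 89, 87, 90, 43]

[12, 14, 20, 37, 16, 72, 27, 99, 84, 66, 89, 87, 90, 43]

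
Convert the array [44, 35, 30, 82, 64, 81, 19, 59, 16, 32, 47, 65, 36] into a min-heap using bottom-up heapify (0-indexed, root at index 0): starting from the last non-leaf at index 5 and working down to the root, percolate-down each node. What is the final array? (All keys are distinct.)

sift down from index 5:
  81 vs smaller child 36 at index 12, swap → [44, 35, 30, 82, 64, 36, 19, 59, 16, 32, 47, 65, 81]
sift down from index 4:
  64 vs smaller child 32 at index 9, swap → [44, 35, 30, 82, 32, 36, 19, 59, 16, 64, 47, 65, 81]
sift down from index 3:
  82 vs smaller child 16 at index 8, swap → [44, 35, 30, 16, 32, 36, 19, 59, 82, 64, 47, 65, 81]
sift down from index 2:
  30 vs smaller child 19 at index 6, swap → [44, 35, 19, 16, 32, 36, 30, 59, 82, 64, 47, 65, 81]
sift down from index 1:
  35 vs smaller child 16 at index 3, swap → [44, 16, 19, 35, 32, 36, 30, 59, 82, 64, 47, 65, 81]
sift down from index 0:
  44 vs smaller child 16 at index 1, swap → [16, 44, 19, 35, 32, 36, 30, 59, 82, 64, 47, 65, 81]
  44 vs smaller child 32 at index 4, swap → [16, 32, 19, 35, 44, 36, 30, 59, 82, 64, 47, 65, 81]

[16, 32, 19, 35, 44, 36, 30, 59, 82, 64, 47, 65, 81]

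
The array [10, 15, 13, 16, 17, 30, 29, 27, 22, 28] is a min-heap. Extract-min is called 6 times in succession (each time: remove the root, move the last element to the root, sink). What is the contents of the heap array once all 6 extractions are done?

[27, 29, 28, 30]

extract-min #1 returns 10:
  remove root 10; move last element 28 to root → [28, 15, 13, 16, 17, 30, 29, 27, 22]
  28 vs smaller child 13 at index 2, swap → [13, 15, 28, 16, 17, 30, 29, 27, 22]
extract-min #2 returns 13:
  remove root 13; move last element 22 to root → [22, 15, 28, 16, 17, 30, 29, 27]
  22 vs smaller child 15 at index 1, swap → [15, 22, 28, 16, 17, 30, 29, 27]
  22 vs smaller child 16 at index 3, swap → [15, 16, 28, 22, 17, 30, 29, 27]
extract-min #3 returns 15:
  remove root 15; move last element 27 to root → [27, 16, 28, 22, 17, 30, 29]
  27 vs smaller child 16 at index 1, swap → [16, 27, 28, 22, 17, 30, 29]
  27 vs smaller child 17 at index 4, swap → [16, 17, 28, 22, 27, 30, 29]
extract-min #4 returns 16:
  remove root 16; move last element 29 to root → [29, 17, 28, 22, 27, 30]
  29 vs smaller child 17 at index 1, swap → [17, 29, 28, 22, 27, 30]
  29 vs smaller child 22 at index 3, swap → [17, 22, 28, 29, 27, 30]
extract-min #5 returns 17:
  remove root 17; move last element 30 to root → [30, 22, 28, 29, 27]
  30 vs smaller child 22 at index 1, swap → [22, 30, 28, 29, 27]
  30 vs smaller child 27 at index 4, swap → [22, 27, 28, 29, 30]
extract-min #6 returns 22:
  remove root 22; move last element 30 to root → [30, 27, 28, 29]
  30 vs smaller child 27 at index 1, swap → [27, 30, 28, 29]
  30 vs only child 29 at index 3, swap → [27, 29, 28, 30]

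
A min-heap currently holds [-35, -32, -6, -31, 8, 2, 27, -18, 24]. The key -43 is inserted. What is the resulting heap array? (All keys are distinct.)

append -43 at index 9 → [-35, -32, -6, -31, 8, 2, 27, -18, 24, -43]
-43 < parent 8 at index 4, swap → [-35, -32, -6, -31, -43, 2, 27, -18, 24, 8]
-43 < parent -32 at index 1, swap → [-35, -43, -6, -31, -32, 2, 27, -18, 24, 8]
-43 < parent -35 at index 0, swap → [-43, -35, -6, -31, -32, 2, 27, -18, 24, 8]

[-43, -35, -6, -31, -32, 2, 27, -18, 24, 8]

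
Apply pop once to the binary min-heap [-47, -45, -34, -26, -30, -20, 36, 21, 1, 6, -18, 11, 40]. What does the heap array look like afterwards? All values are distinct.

remove root -47; move last element 40 to root → [40, -45, -34, -26, -30, -20, 36, 21, 1, 6, -18, 11]
40 vs smaller child -45 at index 1, swap → [-45, 40, -34, -26, -30, -20, 36, 21, 1, 6, -18, 11]
40 vs smaller child -30 at index 4, swap → [-45, -30, -34, -26, 40, -20, 36, 21, 1, 6, -18, 11]
40 vs smaller child -18 at index 10, swap → [-45, -30, -34, -26, -18, -20, 36, 21, 1, 6, 40, 11]

[-45, -30, -34, -26, -18, -20, 36, 21, 1, 6, 40, 11]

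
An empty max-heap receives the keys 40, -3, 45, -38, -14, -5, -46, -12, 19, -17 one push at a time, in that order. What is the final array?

Insert 40:
  append 40 at index 0 → [40] (no swap needed)
Insert -3:
  append -3 at index 1 → [40, -3] (no swap needed)
Insert 45:
  append 45 at index 2 → [40, -3, 45]
  45 > parent 40 at index 0, swap → [45, -3, 40]
Insert -38:
  append -38 at index 3 → [45, -3, 40, -38] (no swap needed)
Insert -14:
  append -14 at index 4 → [45, -3, 40, -38, -14] (no swap needed)
Insert -5:
  append -5 at index 5 → [45, -3, 40, -38, -14, -5] (no swap needed)
Insert -46:
  append -46 at index 6 → [45, -3, 40, -38, -14, -5, -46] (no swap needed)
Insert -12:
  append -12 at index 7 → [45, -3, 40, -38, -14, -5, -46, -12]
  -12 > parent -38 at index 3, swap → [45, -3, 40, -12, -14, -5, -46, -38]
Insert 19:
  append 19 at index 8 → [45, -3, 40, -12, -14, -5, -46, -38, 19]
  19 > parent -12 at index 3, swap → [45, -3, 40, 19, -14, -5, -46, -38, -12]
  19 > parent -3 at index 1, swap → [45, 19, 40, -3, -14, -5, -46, -38, -12]
Insert -17:
  append -17 at index 9 → [45, 19, 40, -3, -14, -5, -46, -38, -12, -17] (no swap needed)

[45, 19, 40, -3, -14, -5, -46, -38, -12, -17]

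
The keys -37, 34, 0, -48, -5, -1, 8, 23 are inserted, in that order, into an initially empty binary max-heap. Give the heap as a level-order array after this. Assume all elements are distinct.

Insert -37:
  append -37 at index 0 → [-37] (no swap needed)
Insert 34:
  append 34 at index 1 → [-37, 34]
  34 > parent -37 at index 0, swap → [34, -37]
Insert 0:
  append 0 at index 2 → [34, -37, 0] (no swap needed)
Insert -48:
  append -48 at index 3 → [34, -37, 0, -48] (no swap needed)
Insert -5:
  append -5 at index 4 → [34, -37, 0, -48, -5]
  -5 > parent -37 at index 1, swap → [34, -5, 0, -48, -37]
Insert -1:
  append -1 at index 5 → [34, -5, 0, -48, -37, -1] (no swap needed)
Insert 8:
  append 8 at index 6 → [34, -5, 0, -48, -37, -1, 8]
  8 > parent 0 at index 2, swap → [34, -5, 8, -48, -37, -1, 0]
Insert 23:
  append 23 at index 7 → [34, -5, 8, -48, -37, -1, 0, 23]
  23 > parent -48 at index 3, swap → [34, -5, 8, 23, -37, -1, 0, -48]
  23 > parent -5 at index 1, swap → [34, 23, 8, -5, -37, -1, 0, -48]

[34, 23, 8, -5, -37, -1, 0, -48]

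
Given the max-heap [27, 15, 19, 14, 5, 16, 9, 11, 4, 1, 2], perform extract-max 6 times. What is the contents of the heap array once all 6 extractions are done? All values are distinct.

extract-max #1 returns 27:
  remove root 27; move last element 2 to root → [2, 15, 19, 14, 5, 16, 9, 11, 4, 1]
  2 vs larger child 19 at index 2, swap → [19, 15, 2, 14, 5, 16, 9, 11, 4, 1]
  2 vs larger child 16 at index 5, swap → [19, 15, 16, 14, 5, 2, 9, 11, 4, 1]
extract-max #2 returns 19:
  remove root 19; move last element 1 to root → [1, 15, 16, 14, 5, 2, 9, 11, 4]
  1 vs larger child 16 at index 2, swap → [16, 15, 1, 14, 5, 2, 9, 11, 4]
  1 vs larger child 9 at index 6, swap → [16, 15, 9, 14, 5, 2, 1, 11, 4]
extract-max #3 returns 16:
  remove root 16; move last element 4 to root → [4, 15, 9, 14, 5, 2, 1, 11]
  4 vs larger child 15 at index 1, swap → [15, 4, 9, 14, 5, 2, 1, 11]
  4 vs larger child 14 at index 3, swap → [15, 14, 9, 4, 5, 2, 1, 11]
  4 vs only child 11 at index 7, swap → [15, 14, 9, 11, 5, 2, 1, 4]
extract-max #4 returns 15:
  remove root 15; move last element 4 to root → [4, 14, 9, 11, 5, 2, 1]
  4 vs larger child 14 at index 1, swap → [14, 4, 9, 11, 5, 2, 1]
  4 vs larger child 11 at index 3, swap → [14, 11, 9, 4, 5, 2, 1]
extract-max #5 returns 14:
  remove root 14; move last element 1 to root → [1, 11, 9, 4, 5, 2]
  1 vs larger child 11 at index 1, swap → [11, 1, 9, 4, 5, 2]
  1 vs larger child 5 at index 4, swap → [11, 5, 9, 4, 1, 2]
extract-max #6 returns 11:
  remove root 11; move last element 2 to root → [2, 5, 9, 4, 1]
  2 vs larger child 9 at index 2, swap → [9, 5, 2, 4, 1]

[9, 5, 2, 4, 1]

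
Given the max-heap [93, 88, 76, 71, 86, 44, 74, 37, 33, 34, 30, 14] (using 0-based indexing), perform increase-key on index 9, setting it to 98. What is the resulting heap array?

[98, 93, 76, 71, 88, 44, 74, 37, 33, 86, 30, 14]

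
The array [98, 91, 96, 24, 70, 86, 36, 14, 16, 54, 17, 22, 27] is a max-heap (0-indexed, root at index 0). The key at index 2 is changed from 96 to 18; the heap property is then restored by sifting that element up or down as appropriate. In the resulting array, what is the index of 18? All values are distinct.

12

set index 2 from 96 to 18 → [98, 91, 18, 24, 70, 86, 36, 14, 16, 54, 17, 22, 27]
18 vs larger child 86 at index 5, swap → [98, 91, 86, 24, 70, 18, 36, 14, 16, 54, 17, 22, 27]
18 vs larger child 27 at index 12, swap → [98, 91, 86, 24, 70, 27, 36, 14, 16, 54, 17, 22, 18]
resulting array: [98, 91, 86, 24, 70, 27, 36, 14, 16, 54, 17, 22, 18]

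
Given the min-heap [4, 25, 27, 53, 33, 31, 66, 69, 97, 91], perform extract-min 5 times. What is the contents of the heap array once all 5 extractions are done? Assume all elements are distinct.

extract-min #1 returns 4:
  remove root 4; move last element 91 to root → [91, 25, 27, 53, 33, 31, 66, 69, 97]
  91 vs smaller child 25 at index 1, swap → [25, 91, 27, 53, 33, 31, 66, 69, 97]
  91 vs smaller child 33 at index 4, swap → [25, 33, 27, 53, 91, 31, 66, 69, 97]
extract-min #2 returns 25:
  remove root 25; move last element 97 to root → [97, 33, 27, 53, 91, 31, 66, 69]
  97 vs smaller child 27 at index 2, swap → [27, 33, 97, 53, 91, 31, 66, 69]
  97 vs smaller child 31 at index 5, swap → [27, 33, 31, 53, 91, 97, 66, 69]
extract-min #3 returns 27:
  remove root 27; move last element 69 to root → [69, 33, 31, 53, 91, 97, 66]
  69 vs smaller child 31 at index 2, swap → [31, 33, 69, 53, 91, 97, 66]
  69 vs smaller child 66 at index 6, swap → [31, 33, 66, 53, 91, 97, 69]
extract-min #4 returns 31:
  remove root 31; move last element 69 to root → [69, 33, 66, 53, 91, 97]
  69 vs smaller child 33 at index 1, swap → [33, 69, 66, 53, 91, 97]
  69 vs smaller child 53 at index 3, swap → [33, 53, 66, 69, 91, 97]
extract-min #5 returns 33:
  remove root 33; move last element 97 to root → [97, 53, 66, 69, 91]
  97 vs smaller child 53 at index 1, swap → [53, 97, 66, 69, 91]
  97 vs smaller child 69 at index 3, swap → [53, 69, 66, 97, 91]

[53, 69, 66, 97, 91]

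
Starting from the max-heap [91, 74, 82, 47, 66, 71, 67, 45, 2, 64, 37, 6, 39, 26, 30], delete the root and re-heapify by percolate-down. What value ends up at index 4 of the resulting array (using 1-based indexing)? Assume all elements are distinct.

47

remove root 91; move last element 30 to root → [30, 74, 82, 47, 66, 71, 67, 45, 2, 64, 37, 6, 39, 26]
30 vs larger child 82 at index 3, swap → [82, 74, 30, 47, 66, 71, 67, 45, 2, 64, 37, 6, 39, 26]
30 vs larger child 71 at index 6, swap → [82, 74, 71, 47, 66, 30, 67, 45, 2, 64, 37, 6, 39, 26]
30 vs larger child 39 at index 13, swap → [82, 74, 71, 47, 66, 39, 67, 45, 2, 64, 37, 6, 30, 26]
resulting array: [82, 74, 71, 47, 66, 39, 67, 45, 2, 64, 37, 6, 30, 26]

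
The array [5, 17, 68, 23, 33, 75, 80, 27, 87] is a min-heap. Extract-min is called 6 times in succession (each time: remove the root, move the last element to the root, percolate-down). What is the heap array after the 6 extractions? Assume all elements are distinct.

[75, 87, 80]

extract-min #1 returns 5:
  remove root 5; move last element 87 to root → [87, 17, 68, 23, 33, 75, 80, 27]
  87 vs smaller child 17 at index 1, swap → [17, 87, 68, 23, 33, 75, 80, 27]
  87 vs smaller child 23 at index 3, swap → [17, 23, 68, 87, 33, 75, 80, 27]
  87 vs only child 27 at index 7, swap → [17, 23, 68, 27, 33, 75, 80, 87]
extract-min #2 returns 17:
  remove root 17; move last element 87 to root → [87, 23, 68, 27, 33, 75, 80]
  87 vs smaller child 23 at index 1, swap → [23, 87, 68, 27, 33, 75, 80]
  87 vs smaller child 27 at index 3, swap → [23, 27, 68, 87, 33, 75, 80]
extract-min #3 returns 23:
  remove root 23; move last element 80 to root → [80, 27, 68, 87, 33, 75]
  80 vs smaller child 27 at index 1, swap → [27, 80, 68, 87, 33, 75]
  80 vs smaller child 33 at index 4, swap → [27, 33, 68, 87, 80, 75]
extract-min #4 returns 27:
  remove root 27; move last element 75 to root → [75, 33, 68, 87, 80]
  75 vs smaller child 33 at index 1, swap → [33, 75, 68, 87, 80]
extract-min #5 returns 33:
  remove root 33; move last element 80 to root → [80, 75, 68, 87]
  80 vs smaller child 68 at index 2, swap → [68, 75, 80, 87]
extract-min #6 returns 68:
  remove root 68; move last element 87 to root → [87, 75, 80]
  87 vs smaller child 75 at index 1, swap → [75, 87, 80]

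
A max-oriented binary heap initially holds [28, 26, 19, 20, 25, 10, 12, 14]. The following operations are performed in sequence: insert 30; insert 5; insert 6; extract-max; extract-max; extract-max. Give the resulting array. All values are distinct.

[25, 20, 19, 14, 5, 10, 12, 6]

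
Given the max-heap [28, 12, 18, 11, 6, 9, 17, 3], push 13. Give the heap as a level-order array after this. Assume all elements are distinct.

append 13 at index 8 → [28, 12, 18, 11, 6, 9, 17, 3, 13]
13 > parent 11 at index 3, swap → [28, 12, 18, 13, 6, 9, 17, 3, 11]
13 > parent 12 at index 1, swap → [28, 13, 18, 12, 6, 9, 17, 3, 11]

[28, 13, 18, 12, 6, 9, 17, 3, 11]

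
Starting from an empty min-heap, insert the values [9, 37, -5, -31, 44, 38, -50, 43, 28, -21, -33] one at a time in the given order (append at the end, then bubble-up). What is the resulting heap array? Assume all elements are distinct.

Insert 9:
  append 9 at index 0 → [9] (no swap needed)
Insert 37:
  append 37 at index 1 → [9, 37] (no swap needed)
Insert -5:
  append -5 at index 2 → [9, 37, -5]
  -5 < parent 9 at index 0, swap → [-5, 37, 9]
Insert -31:
  append -31 at index 3 → [-5, 37, 9, -31]
  -31 < parent 37 at index 1, swap → [-5, -31, 9, 37]
  -31 < parent -5 at index 0, swap → [-31, -5, 9, 37]
Insert 44:
  append 44 at index 4 → [-31, -5, 9, 37, 44] (no swap needed)
Insert 38:
  append 38 at index 5 → [-31, -5, 9, 37, 44, 38] (no swap needed)
Insert -50:
  append -50 at index 6 → [-31, -5, 9, 37, 44, 38, -50]
  -50 < parent 9 at index 2, swap → [-31, -5, -50, 37, 44, 38, 9]
  -50 < parent -31 at index 0, swap → [-50, -5, -31, 37, 44, 38, 9]
Insert 43:
  append 43 at index 7 → [-50, -5, -31, 37, 44, 38, 9, 43] (no swap needed)
Insert 28:
  append 28 at index 8 → [-50, -5, -31, 37, 44, 38, 9, 43, 28]
  28 < parent 37 at index 3, swap → [-50, -5, -31, 28, 44, 38, 9, 43, 37]
Insert -21:
  append -21 at index 9 → [-50, -5, -31, 28, 44, 38, 9, 43, 37, -21]
  -21 < parent 44 at index 4, swap → [-50, -5, -31, 28, -21, 38, 9, 43, 37, 44]
  -21 < parent -5 at index 1, swap → [-50, -21, -31, 28, -5, 38, 9, 43, 37, 44]
Insert -33:
  append -33 at index 10 → [-50, -21, -31, 28, -5, 38, 9, 43, 37, 44, -33]
  -33 < parent -5 at index 4, swap → [-50, -21, -31, 28, -33, 38, 9, 43, 37, 44, -5]
  -33 < parent -21 at index 1, swap → [-50, -33, -31, 28, -21, 38, 9, 43, 37, 44, -5]

[-50, -33, -31, 28, -21, 38, 9, 43, 37, 44, -5]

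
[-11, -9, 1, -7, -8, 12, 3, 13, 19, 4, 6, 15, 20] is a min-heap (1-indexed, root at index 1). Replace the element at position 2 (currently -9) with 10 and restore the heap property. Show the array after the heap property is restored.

set index 2 from -9 to 10 → [-11, 10, 1, -7, -8, 12, 3, 13, 19, 4, 6, 15, 20]
10 vs smaller child -8 at index 5, swap → [-11, -8, 1, -7, 10, 12, 3, 13, 19, 4, 6, 15, 20]
10 vs smaller child 4 at index 10, swap → [-11, -8, 1, -7, 4, 12, 3, 13, 19, 10, 6, 15, 20]

[-11, -8, 1, -7, 4, 12, 3, 13, 19, 10, 6, 15, 20]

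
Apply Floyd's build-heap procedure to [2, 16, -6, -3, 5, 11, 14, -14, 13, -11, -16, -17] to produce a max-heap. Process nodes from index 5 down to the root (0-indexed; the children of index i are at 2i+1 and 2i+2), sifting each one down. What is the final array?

sift down from index 5: already satisfies heap property
sift down from index 4: already satisfies heap property
sift down from index 3:
  -3 vs larger child 13 at index 8, swap → [2, 16, -6, 13, 5, 11, 14, -14, -3, -11, -16, -17]
sift down from index 2:
  -6 vs larger child 14 at index 6, swap → [2, 16, 14, 13, 5, 11, -6, -14, -3, -11, -16, -17]
sift down from index 1: already satisfies heap property
sift down from index 0:
  2 vs larger child 16 at index 1, swap → [16, 2, 14, 13, 5, 11, -6, -14, -3, -11, -16, -17]
  2 vs larger child 13 at index 3, swap → [16, 13, 14, 2, 5, 11, -6, -14, -3, -11, -16, -17]

[16, 13, 14, 2, 5, 11, -6, -14, -3, -11, -16, -17]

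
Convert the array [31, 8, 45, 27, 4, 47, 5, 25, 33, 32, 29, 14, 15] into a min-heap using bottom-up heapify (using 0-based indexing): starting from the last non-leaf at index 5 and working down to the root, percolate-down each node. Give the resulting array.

[4, 8, 5, 25, 29, 14, 45, 27, 33, 32, 31, 47, 15]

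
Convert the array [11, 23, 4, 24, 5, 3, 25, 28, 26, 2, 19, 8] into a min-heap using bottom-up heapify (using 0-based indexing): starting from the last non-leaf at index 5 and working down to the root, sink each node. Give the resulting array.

[2, 5, 3, 24, 11, 4, 25, 28, 26, 23, 19, 8]

sift down from index 5: already satisfies heap property
sift down from index 4:
  5 vs smaller child 2 at index 9, swap → [11, 23, 4, 24, 2, 3, 25, 28, 26, 5, 19, 8]
sift down from index 3: already satisfies heap property
sift down from index 2:
  4 vs smaller child 3 at index 5, swap → [11, 23, 3, 24, 2, 4, 25, 28, 26, 5, 19, 8]
sift down from index 1:
  23 vs smaller child 2 at index 4, swap → [11, 2, 3, 24, 23, 4, 25, 28, 26, 5, 19, 8]
  23 vs smaller child 5 at index 9, swap → [11, 2, 3, 24, 5, 4, 25, 28, 26, 23, 19, 8]
sift down from index 0:
  11 vs smaller child 2 at index 1, swap → [2, 11, 3, 24, 5, 4, 25, 28, 26, 23, 19, 8]
  11 vs smaller child 5 at index 4, swap → [2, 5, 3, 24, 11, 4, 25, 28, 26, 23, 19, 8]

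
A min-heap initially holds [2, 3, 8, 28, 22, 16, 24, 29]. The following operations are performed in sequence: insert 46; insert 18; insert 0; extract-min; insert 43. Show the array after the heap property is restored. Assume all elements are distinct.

[2, 3, 8, 28, 18, 16, 24, 29, 46, 22, 43]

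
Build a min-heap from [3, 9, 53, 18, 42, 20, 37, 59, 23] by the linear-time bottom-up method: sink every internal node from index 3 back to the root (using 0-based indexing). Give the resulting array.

[3, 9, 20, 18, 42, 53, 37, 59, 23]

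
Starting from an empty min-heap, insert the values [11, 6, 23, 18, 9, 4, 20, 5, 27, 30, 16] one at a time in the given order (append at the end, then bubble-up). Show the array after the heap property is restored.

[4, 5, 6, 9, 11, 23, 20, 18, 27, 30, 16]

Insert 11:
  append 11 at index 0 → [11] (no swap needed)
Insert 6:
  append 6 at index 1 → [11, 6]
  6 < parent 11 at index 0, swap → [6, 11]
Insert 23:
  append 23 at index 2 → [6, 11, 23] (no swap needed)
Insert 18:
  append 18 at index 3 → [6, 11, 23, 18] (no swap needed)
Insert 9:
  append 9 at index 4 → [6, 11, 23, 18, 9]
  9 < parent 11 at index 1, swap → [6, 9, 23, 18, 11]
Insert 4:
  append 4 at index 5 → [6, 9, 23, 18, 11, 4]
  4 < parent 23 at index 2, swap → [6, 9, 4, 18, 11, 23]
  4 < parent 6 at index 0, swap → [4, 9, 6, 18, 11, 23]
Insert 20:
  append 20 at index 6 → [4, 9, 6, 18, 11, 23, 20] (no swap needed)
Insert 5:
  append 5 at index 7 → [4, 9, 6, 18, 11, 23, 20, 5]
  5 < parent 18 at index 3, swap → [4, 9, 6, 5, 11, 23, 20, 18]
  5 < parent 9 at index 1, swap → [4, 5, 6, 9, 11, 23, 20, 18]
Insert 27:
  append 27 at index 8 → [4, 5, 6, 9, 11, 23, 20, 18, 27] (no swap needed)
Insert 30:
  append 30 at index 9 → [4, 5, 6, 9, 11, 23, 20, 18, 27, 30] (no swap needed)
Insert 16:
  append 16 at index 10 → [4, 5, 6, 9, 11, 23, 20, 18, 27, 30, 16] (no swap needed)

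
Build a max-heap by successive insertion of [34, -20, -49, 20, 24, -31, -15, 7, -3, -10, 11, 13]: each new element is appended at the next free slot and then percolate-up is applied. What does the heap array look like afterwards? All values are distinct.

Insert 34:
  append 34 at index 0 → [34] (no swap needed)
Insert -20:
  append -20 at index 1 → [34, -20] (no swap needed)
Insert -49:
  append -49 at index 2 → [34, -20, -49] (no swap needed)
Insert 20:
  append 20 at index 3 → [34, -20, -49, 20]
  20 > parent -20 at index 1, swap → [34, 20, -49, -20]
Insert 24:
  append 24 at index 4 → [34, 20, -49, -20, 24]
  24 > parent 20 at index 1, swap → [34, 24, -49, -20, 20]
Insert -31:
  append -31 at index 5 → [34, 24, -49, -20, 20, -31]
  -31 > parent -49 at index 2, swap → [34, 24, -31, -20, 20, -49]
Insert -15:
  append -15 at index 6 → [34, 24, -31, -20, 20, -49, -15]
  -15 > parent -31 at index 2, swap → [34, 24, -15, -20, 20, -49, -31]
Insert 7:
  append 7 at index 7 → [34, 24, -15, -20, 20, -49, -31, 7]
  7 > parent -20 at index 3, swap → [34, 24, -15, 7, 20, -49, -31, -20]
Insert -3:
  append -3 at index 8 → [34, 24, -15, 7, 20, -49, -31, -20, -3] (no swap needed)
Insert -10:
  append -10 at index 9 → [34, 24, -15, 7, 20, -49, -31, -20, -3, -10] (no swap needed)
Insert 11:
  append 11 at index 10 → [34, 24, -15, 7, 20, -49, -31, -20, -3, -10, 11] (no swap needed)
Insert 13:
  append 13 at index 11 → [34, 24, -15, 7, 20, -49, -31, -20, -3, -10, 11, 13]
  13 > parent -49 at index 5, swap → [34, 24, -15, 7, 20, 13, -31, -20, -3, -10, 11, -49]
  13 > parent -15 at index 2, swap → [34, 24, 13, 7, 20, -15, -31, -20, -3, -10, 11, -49]

[34, 24, 13, 7, 20, -15, -31, -20, -3, -10, 11, -49]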